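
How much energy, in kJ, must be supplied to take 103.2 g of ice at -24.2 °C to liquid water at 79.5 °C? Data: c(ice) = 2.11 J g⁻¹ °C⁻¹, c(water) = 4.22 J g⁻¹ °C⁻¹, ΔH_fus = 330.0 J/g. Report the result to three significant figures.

q = 73.9 kJ

q1 (heat ice -24.2→0.0 °C): 103.2 × 2.11 × 24.2 = 5270 J
q2 (melt at 0 °C): 103.2 × 330.0 = 34056 J
q3 (heat water 0.0→79.5 °C): 103.2 × 4.22 × 79.5 = 34623 J
Total: 5270 + 34056 + 34623 = 73949 J = 73.9 kJ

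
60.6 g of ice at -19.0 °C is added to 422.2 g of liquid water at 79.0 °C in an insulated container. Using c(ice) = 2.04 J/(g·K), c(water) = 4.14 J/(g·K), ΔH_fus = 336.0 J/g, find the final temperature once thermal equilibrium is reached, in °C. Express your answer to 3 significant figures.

T_f = 57.7 °C

Heat to bring ice to 0 °C and melt it: q₁ = 60.6×2.04×19.0 + 60.6×336.0 = 22710 J
Heat the water can supply cooling to 0 °C: 422.2×4.14×79.0 = 138085 J > q₁, so all ice melts.
Energy balance: 422.2×4.14×(79.0 − T) = 22710 + 60.6×4.14×(T − 0)
1747.908(79.0 − T) = 22710 + 250.884 T
138085 − 22710 = 1998.792 T
T = 115375 / 1998.792 = 57.72 °C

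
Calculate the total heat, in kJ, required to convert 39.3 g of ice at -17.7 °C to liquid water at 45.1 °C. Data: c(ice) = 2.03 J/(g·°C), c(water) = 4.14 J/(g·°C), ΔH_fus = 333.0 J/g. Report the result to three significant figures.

q = 21.8 kJ

q1 (heat ice -17.7→0.0 °C): 39.3 × 2.03 × 17.7 = 1412 J
q2 (melt at 0 °C): 39.3 × 333.0 = 13087 J
q3 (heat water 0.0→45.1 °C): 39.3 × 4.14 × 45.1 = 7338 J
Total: 1412 + 13087 + 7338 = 21837 J = 21.8 kJ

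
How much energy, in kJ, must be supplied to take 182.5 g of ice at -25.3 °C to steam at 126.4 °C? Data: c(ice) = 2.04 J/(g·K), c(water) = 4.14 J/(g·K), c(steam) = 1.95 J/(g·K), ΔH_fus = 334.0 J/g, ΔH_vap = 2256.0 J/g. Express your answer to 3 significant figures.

q = 567 kJ

q1 (heat ice -25.3→0.0 °C): 182.5 × 2.04 × 25.3 = 9419 J
q2 (melt at 0 °C): 182.5 × 334.0 = 60955 J
q3 (heat water 0.0→100.0 °C): 182.5 × 4.14 × 100.0 = 75555 J
q4 (vaporize at 100 °C): 182.5 × 2256.0 = 411720 J
q5 (heat steam 100.0→126.4 °C): 182.5 × 1.95 × 26.4 = 9395 J
Total: 9419 + 60955 + 75555 + 411720 + 9395 = 567044 J = 567 kJ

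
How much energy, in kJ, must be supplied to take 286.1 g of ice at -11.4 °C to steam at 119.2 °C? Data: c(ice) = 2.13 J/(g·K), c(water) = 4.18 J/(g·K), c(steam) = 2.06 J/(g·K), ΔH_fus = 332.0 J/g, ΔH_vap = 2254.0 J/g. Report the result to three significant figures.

q1 (heat ice -11.4→0.0 °C): 286.1 × 2.13 × 11.4 = 6947 J
q2 (melt at 0 °C): 286.1 × 332.0 = 94985 J
q3 (heat water 0.0→100.0 °C): 286.1 × 4.18 × 100.0 = 119590 J
q4 (vaporize at 100 °C): 286.1 × 2254.0 = 644869 J
q5 (heat steam 100.0→119.2 °C): 286.1 × 2.06 × 19.2 = 11316 J
Total: 6947 + 94985 + 119590 + 644869 + 11316 = 877707 J = 878 kJ

q = 878 kJ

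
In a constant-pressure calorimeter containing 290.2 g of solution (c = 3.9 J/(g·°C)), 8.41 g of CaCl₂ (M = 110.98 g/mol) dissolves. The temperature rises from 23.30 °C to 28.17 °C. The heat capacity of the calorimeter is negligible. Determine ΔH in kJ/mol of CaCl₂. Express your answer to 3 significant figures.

ΔH = -72.7 kJ/mol

|ΔT| = |28.17 − 23.30| = 4.87 °C
|q_surr| = (290.2 × 3.9) × 4.87 = 1131.78 × 4.87 = 5512 J
n(CaCl₂) = 8.41 / 110.98 = 0.07578 mol
Temperature rose, so q_rxn = −|q_surr| = -5.512 kJ
ΔH = q_rxn / n = -72.74 kJ/mol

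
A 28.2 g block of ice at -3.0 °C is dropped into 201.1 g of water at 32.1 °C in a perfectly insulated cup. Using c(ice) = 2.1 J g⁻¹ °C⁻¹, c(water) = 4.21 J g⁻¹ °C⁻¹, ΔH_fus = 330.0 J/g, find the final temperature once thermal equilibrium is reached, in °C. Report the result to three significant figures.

Heat to bring ice to 0 °C and melt it: q₁ = 28.2×2.1×3.0 + 28.2×330.0 = 9483.7 J
Heat the water can supply cooling to 0 °C: 201.1×4.21×32.1 = 27176.9 J > q₁, so all ice melts.
Energy balance: 201.1×4.21×(32.1 − T) = 9483.7 + 28.2×4.21×(T − 0)
846.631(32.1 − T) = 9483.7 + 118.722 T
27176.9 − 9483.7 = 965.353 T
T = 17693.2 / 965.353 = 18.33 °C

T_f = 18.3 °C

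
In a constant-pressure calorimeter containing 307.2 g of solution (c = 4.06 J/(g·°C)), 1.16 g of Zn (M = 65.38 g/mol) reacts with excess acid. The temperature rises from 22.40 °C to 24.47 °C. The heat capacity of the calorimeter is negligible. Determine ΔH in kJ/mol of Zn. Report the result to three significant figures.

|ΔT| = |24.47 − 22.40| = 2.07 °C
|q_surr| = (307.2 × 4.06) × 2.07 = 1247.232 × 2.07 = 2582 J
n(Zn) = 1.16 / 65.38 = 0.01774 mol
Temperature rose, so q_rxn = −|q_surr| = -2.582 kJ
ΔH = q_rxn / n = -145.5 kJ/mol

ΔH = -146 kJ/mol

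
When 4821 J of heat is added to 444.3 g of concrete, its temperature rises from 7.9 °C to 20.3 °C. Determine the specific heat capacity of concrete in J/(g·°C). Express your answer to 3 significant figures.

c = q / (m ΔT) = 4821 / (444.3 × 12.4)
c = 4821 / 5509.32 = 0.875 J/(g·°C)

c = 0.875 J/(g·°C)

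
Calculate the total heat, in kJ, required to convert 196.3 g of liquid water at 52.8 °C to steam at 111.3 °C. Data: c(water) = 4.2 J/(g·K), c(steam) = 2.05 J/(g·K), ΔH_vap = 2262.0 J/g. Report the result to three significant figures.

q1 (heat water 52.8→100.0 °C): 196.3 × 4.2 × 47.2 = 38915 J
q2 (vaporize at 100 °C): 196.3 × 2262.0 = 444031 J
q3 (heat steam 100.0→111.3 °C): 196.3 × 2.05 × 11.3 = 4547 J
Total: 38915 + 444031 + 4547 = 487493 J = 487 kJ

q = 487 kJ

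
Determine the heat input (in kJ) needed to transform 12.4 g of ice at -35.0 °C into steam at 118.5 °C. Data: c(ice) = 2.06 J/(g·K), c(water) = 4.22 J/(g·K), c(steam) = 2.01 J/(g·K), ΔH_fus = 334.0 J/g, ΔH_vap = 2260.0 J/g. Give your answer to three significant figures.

q1 (heat ice -35.0→0.0 °C): 12.4 × 2.06 × 35.0 = 894 J
q2 (melt at 0 °C): 12.4 × 334.0 = 4142 J
q3 (heat water 0.0→100.0 °C): 12.4 × 4.22 × 100.0 = 5233 J
q4 (vaporize at 100 °C): 12.4 × 2260.0 = 28024 J
q5 (heat steam 100.0→118.5 °C): 12.4 × 2.01 × 18.5 = 461 J
Total: 894 + 4142 + 5233 + 28024 + 461 = 38754 J = 38.8 kJ

q = 38.8 kJ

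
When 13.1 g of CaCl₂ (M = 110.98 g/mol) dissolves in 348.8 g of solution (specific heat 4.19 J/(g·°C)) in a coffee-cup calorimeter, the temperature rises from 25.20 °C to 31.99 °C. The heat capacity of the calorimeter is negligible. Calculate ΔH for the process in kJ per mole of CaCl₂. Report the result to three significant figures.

ΔH = -84.1 kJ/mol

|ΔT| = |31.99 − 25.20| = 6.79 °C
|q_surr| = (348.8 × 4.19) × 6.79 = 1461.472 × 6.79 = 9923 J
n(CaCl₂) = 13.1 / 110.98 = 0.1180 mol
Temperature rose, so q_rxn = −|q_surr| = -9.923 kJ
ΔH = q_rxn / n = -84.09 kJ/mol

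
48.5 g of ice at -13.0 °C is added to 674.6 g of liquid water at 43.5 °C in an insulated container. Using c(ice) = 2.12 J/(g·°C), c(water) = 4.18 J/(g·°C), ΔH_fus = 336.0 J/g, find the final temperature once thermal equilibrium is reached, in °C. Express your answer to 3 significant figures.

T_f = 34.7 °C

Heat to bring ice to 0 °C and melt it: q₁ = 48.5×2.12×13.0 + 48.5×336.0 = 17633 J
Heat the water can supply cooling to 0 °C: 674.6×4.18×43.5 = 122663 J > q₁, so all ice melts.
Energy balance: 674.6×4.18×(43.5 − T) = 17633 + 48.5×4.18×(T − 0)
2819.828(43.5 − T) = 17633 + 202.73 T
122663 − 17633 = 3022.558 T
T = 105030 / 3022.558 = 34.749 °C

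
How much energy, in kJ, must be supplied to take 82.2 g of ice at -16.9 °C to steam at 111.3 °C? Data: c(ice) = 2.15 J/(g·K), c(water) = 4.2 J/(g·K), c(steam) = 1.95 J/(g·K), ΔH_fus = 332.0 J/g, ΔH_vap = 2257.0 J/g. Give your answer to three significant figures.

q1 (heat ice -16.9→0.0 °C): 82.2 × 2.15 × 16.9 = 2987 J
q2 (melt at 0 °C): 82.2 × 332.0 = 27290 J
q3 (heat water 0.0→100.0 °C): 82.2 × 4.2 × 100.0 = 34524 J
q4 (vaporize at 100 °C): 82.2 × 2257.0 = 185525 J
q5 (heat steam 100.0→111.3 °C): 82.2 × 1.95 × 11.3 = 1811 J
Total: 2987 + 27290 + 34524 + 185525 + 1811 = 252137 J = 252 kJ

q = 252 kJ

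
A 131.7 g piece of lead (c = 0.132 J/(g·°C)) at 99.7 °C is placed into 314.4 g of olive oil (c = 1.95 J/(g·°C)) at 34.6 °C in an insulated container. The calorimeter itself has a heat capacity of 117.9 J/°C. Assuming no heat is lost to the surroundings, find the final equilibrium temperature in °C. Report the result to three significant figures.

T_f = 36.1 °C

Heat lost by lead = heat gained by olive oil + calorimeter.
(131.7)(0.132)(99.7 − T) = [(314.4)(1.95) + 117.9](T − 34.6)
17.3844 (99.7 − T) = 730.98 (T − 34.6)
1733.2 − 17.3844 T = 730.98 T − 25292
27025.2 = 748.3644 T
T = 36.11 °C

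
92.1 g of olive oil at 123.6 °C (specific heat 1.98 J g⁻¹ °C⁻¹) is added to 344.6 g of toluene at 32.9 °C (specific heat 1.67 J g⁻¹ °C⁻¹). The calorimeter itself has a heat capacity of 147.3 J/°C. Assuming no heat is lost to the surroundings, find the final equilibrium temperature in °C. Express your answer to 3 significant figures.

Heat lost by olive oil = heat gained by toluene + calorimeter.
(92.1)(1.98)(123.6 − T) = [(344.6)(1.67) + 147.3](T − 32.9)
182.358 (123.6 − T) = 722.782 (T − 32.9)
22539 − 182.358 T = 722.782 T − 23780
46319 = 905.140 T
T = 51.17 °C

T_f = 51.2 °C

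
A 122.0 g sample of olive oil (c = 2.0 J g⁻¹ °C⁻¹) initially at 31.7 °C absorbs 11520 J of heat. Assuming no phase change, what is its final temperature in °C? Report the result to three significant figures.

T_f = 78.9 °C

ΔT = q / (m c) = 11520 / (122.0 × 2.0) = 47.21 °C
T_f = 31.7 + 47.21 = 78.91 °C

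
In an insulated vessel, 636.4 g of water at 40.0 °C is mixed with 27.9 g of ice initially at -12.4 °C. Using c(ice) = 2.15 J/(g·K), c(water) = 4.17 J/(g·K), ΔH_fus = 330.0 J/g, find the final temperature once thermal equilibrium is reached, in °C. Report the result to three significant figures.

Heat to bring ice to 0 °C and melt it: q₁ = 27.9×2.15×12.4 + 27.9×330.0 = 9950.8 J
Heat the water can supply cooling to 0 °C: 636.4×4.17×40.0 = 106152 J > q₁, so all ice melts.
Energy balance: 636.4×4.17×(40.0 − T) = 9950.8 + 27.9×4.17×(T − 0)
2653.788(40.0 − T) = 9950.8 + 116.343 T
106152 − 9950.8 = 2770.131 T
T = 96201.2 / 2770.131 = 34.73 °C

T_f = 34.7 °C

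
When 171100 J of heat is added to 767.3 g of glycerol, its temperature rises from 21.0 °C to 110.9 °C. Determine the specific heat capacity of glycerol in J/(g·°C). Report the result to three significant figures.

c = q / (m ΔT) = 171100 / (767.3 × 89.9)
c = 171100 / 68980.27 = 2.48 J/(g·°C)

c = 2.48 J/(g·°C)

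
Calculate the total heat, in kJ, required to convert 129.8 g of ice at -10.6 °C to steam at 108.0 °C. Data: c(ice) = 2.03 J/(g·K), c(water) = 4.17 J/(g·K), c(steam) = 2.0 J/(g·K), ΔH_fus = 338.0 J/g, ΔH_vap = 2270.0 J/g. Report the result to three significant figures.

q = 398 kJ

q1 (heat ice -10.6→0.0 °C): 129.8 × 2.03 × 10.6 = 2793 J
q2 (melt at 0 °C): 129.8 × 338.0 = 43872 J
q3 (heat water 0.0→100.0 °C): 129.8 × 4.17 × 100.0 = 54127 J
q4 (vaporize at 100 °C): 129.8 × 2270.0 = 294646 J
q5 (heat steam 100.0→108.0 °C): 129.8 × 2.0 × 8.0 = 2077 J
Total: 2793 + 43872 + 54127 + 294646 + 2077 = 397515 J = 398 kJ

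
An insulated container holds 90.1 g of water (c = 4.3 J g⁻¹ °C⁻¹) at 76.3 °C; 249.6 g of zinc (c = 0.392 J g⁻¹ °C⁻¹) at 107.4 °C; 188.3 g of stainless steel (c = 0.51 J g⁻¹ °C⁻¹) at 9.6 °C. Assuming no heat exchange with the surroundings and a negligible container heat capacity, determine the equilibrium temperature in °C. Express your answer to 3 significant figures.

Σ mᵢcᵢ(T − Tᵢ) = 0  ⇒  T = Σ mᵢcᵢTᵢ / Σ mᵢcᵢ
Σ mᵢcᵢ = 90.1×4.3 + 249.6×0.392 + 188.3×0.51 = 581.3062
Σ mᵢcᵢTᵢ = 387.43×76.3 + 97.8432×107.4 + 96.033×9.6 = 40991
T = 40991 / 581.3062 = 70.52 °C

T_f = 70.5 °C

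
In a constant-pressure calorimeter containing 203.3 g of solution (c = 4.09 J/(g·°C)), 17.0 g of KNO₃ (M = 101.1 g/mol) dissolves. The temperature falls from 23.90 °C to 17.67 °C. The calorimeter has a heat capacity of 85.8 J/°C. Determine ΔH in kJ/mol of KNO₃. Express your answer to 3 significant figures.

ΔH = 34.0 kJ/mol

|ΔT| = |17.67 − 23.90| = 6.23 °C
|q_surr| = (203.3 × 4.09 + 85.8) × 6.23 = 917.297 × 6.23 = 5715 J
n(KNO₃) = 17.0 / 101.1 = 0.1682 mol
Temperature fell, so q_rxn = +|q_surr| = 5.715 kJ
ΔH = q_rxn / n = 33.98 kJ/mol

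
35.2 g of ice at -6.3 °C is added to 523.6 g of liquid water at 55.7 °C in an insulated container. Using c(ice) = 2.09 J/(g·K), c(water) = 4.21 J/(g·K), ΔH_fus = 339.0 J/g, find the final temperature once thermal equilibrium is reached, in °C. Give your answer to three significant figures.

Heat to bring ice to 0 °C and melt it: q₁ = 35.2×2.09×6.3 + 35.2×339.0 = 12396 J
Heat the water can supply cooling to 0 °C: 523.6×4.21×55.7 = 122783 J > q₁, so all ice melts.
Energy balance: 523.6×4.21×(55.7 − T) = 12396 + 35.2×4.21×(T − 0)
2204.356(55.7 − T) = 12396 + 148.192 T
122783 − 12396 = 2352.548 T
T = 110387 / 2352.548 = 46.92 °C

T_f = 46.9 °C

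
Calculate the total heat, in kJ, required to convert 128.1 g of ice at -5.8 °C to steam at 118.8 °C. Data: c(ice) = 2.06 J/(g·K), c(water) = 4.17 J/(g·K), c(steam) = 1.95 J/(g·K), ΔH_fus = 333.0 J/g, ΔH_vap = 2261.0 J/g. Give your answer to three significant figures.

q = 392 kJ

q1 (heat ice -5.8→0.0 °C): 128.1 × 2.06 × 5.8 = 1531 J
q2 (melt at 0 °C): 128.1 × 333.0 = 42657 J
q3 (heat water 0.0→100.0 °C): 128.1 × 4.17 × 100.0 = 53418 J
q4 (vaporize at 100 °C): 128.1 × 2261.0 = 289634 J
q5 (heat steam 100.0→118.8 °C): 128.1 × 1.95 × 18.8 = 4696 J
Total: 1531 + 42657 + 53418 + 289634 + 4696 = 391936 J = 392 kJ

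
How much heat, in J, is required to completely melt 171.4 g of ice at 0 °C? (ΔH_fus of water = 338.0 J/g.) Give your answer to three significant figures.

q = m × ΔH_fus = 171.4 × 338.0 = 57930 J

q = 57900 J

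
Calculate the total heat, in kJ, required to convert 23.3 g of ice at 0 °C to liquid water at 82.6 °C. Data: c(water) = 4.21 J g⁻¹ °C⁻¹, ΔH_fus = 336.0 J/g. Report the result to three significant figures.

q = 15.9 kJ

q1 (melt at 0 °C): 23.3 × 336.0 = 7829 J
q2 (heat water 0.0→82.6 °C): 23.3 × 4.21 × 82.6 = 8102 J
Total: 7829 + 8102 = 15931 J = 15.9 kJ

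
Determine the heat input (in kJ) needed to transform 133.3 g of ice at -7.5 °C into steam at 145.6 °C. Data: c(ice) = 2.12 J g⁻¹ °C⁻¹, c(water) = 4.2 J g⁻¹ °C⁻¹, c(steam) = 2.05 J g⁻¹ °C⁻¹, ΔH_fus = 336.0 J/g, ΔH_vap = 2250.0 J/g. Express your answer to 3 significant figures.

q1 (heat ice -7.5→0.0 °C): 133.3 × 2.12 × 7.5 = 2119 J
q2 (melt at 0 °C): 133.3 × 336.0 = 44789 J
q3 (heat water 0.0→100.0 °C): 133.3 × 4.2 × 100.0 = 55986 J
q4 (vaporize at 100 °C): 133.3 × 2250.0 = 299925 J
q5 (heat steam 100.0→145.6 °C): 133.3 × 2.05 × 45.6 = 12461 J
Total: 2119 + 44789 + 55986 + 299925 + 12461 = 415280 J = 415 kJ

q = 415 kJ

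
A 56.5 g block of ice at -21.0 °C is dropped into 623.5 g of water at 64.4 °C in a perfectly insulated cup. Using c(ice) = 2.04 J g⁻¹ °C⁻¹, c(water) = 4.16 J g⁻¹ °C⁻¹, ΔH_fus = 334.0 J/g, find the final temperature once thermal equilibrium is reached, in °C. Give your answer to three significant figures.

Heat to bring ice to 0 °C and melt it: q₁ = 56.5×2.04×21.0 + 56.5×334.0 = 21291 J
Heat the water can supply cooling to 0 °C: 623.5×4.16×64.4 = 167038 J > q₁, so all ice melts.
Energy balance: 623.5×4.16×(64.4 − T) = 21291 + 56.5×4.16×(T − 0)
2593.76(64.4 − T) = 21291 + 235.04 T
167038 − 21291 = 2828.80 T
T = 145747 / 2828.80 = 51.52 °C

T_f = 51.5 °C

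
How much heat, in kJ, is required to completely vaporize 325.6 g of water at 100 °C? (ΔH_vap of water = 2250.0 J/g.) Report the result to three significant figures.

q = 733 kJ

q = m × ΔH_vap = 325.6 × 2250.0 = 732600 J = 733 kJ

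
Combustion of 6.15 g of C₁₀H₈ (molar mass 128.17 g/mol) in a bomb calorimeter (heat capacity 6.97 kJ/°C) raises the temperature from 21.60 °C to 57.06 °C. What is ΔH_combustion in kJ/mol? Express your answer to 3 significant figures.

ΔT = 57.06 − 21.60 = 35.46 °C
q_cal = C_cal × ΔT = 6.97 × 35.46 = 247.1562 kJ
n = 6.15 / 128.17 = 0.04798 mol
q_rxn = −q_cal = -247.1562 kJ
ΔH = -247.1562 / 0.04798 = -5151 kJ/mol

ΔH = -5150 kJ/mol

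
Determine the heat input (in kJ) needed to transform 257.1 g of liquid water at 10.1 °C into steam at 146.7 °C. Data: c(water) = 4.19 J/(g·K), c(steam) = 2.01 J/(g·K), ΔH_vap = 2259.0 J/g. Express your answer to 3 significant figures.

q = 702 kJ

q1 (heat water 10.1→100.0 °C): 257.1 × 4.19 × 89.9 = 96845 J
q2 (vaporize at 100 °C): 257.1 × 2259.0 = 580789 J
q3 (heat steam 100.0→146.7 °C): 257.1 × 2.01 × 46.7 = 24133 J
Total: 96845 + 580789 + 24133 = 701767 J = 702 kJ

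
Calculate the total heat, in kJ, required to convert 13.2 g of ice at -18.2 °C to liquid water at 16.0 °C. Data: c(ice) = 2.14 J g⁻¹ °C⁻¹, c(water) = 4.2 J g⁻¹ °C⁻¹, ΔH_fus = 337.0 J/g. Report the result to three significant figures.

q1 (heat ice -18.2→0.0 °C): 13.2 × 2.14 × 18.2 = 514 J
q2 (melt at 0 °C): 13.2 × 337.0 = 4448 J
q3 (heat water 0.0→16.0 °C): 13.2 × 4.2 × 16.0 = 887 J
Total: 514 + 4448 + 887 = 5849 J = 5.85 kJ

q = 5.85 kJ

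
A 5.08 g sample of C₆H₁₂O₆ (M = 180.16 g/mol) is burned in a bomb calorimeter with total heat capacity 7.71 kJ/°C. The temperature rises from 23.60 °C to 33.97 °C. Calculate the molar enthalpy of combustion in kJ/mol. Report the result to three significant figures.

ΔT = 33.97 − 23.60 = 10.37 °C
q_cal = C_cal × ΔT = 7.71 × 10.37 = 79.9527 kJ
n = 5.08 / 180.16 = 0.02820 mol
q_rxn = −q_cal = -79.9527 kJ
ΔH = -79.9527 / 0.02820 = -2835 kJ/mol

ΔH = -2840 kJ/mol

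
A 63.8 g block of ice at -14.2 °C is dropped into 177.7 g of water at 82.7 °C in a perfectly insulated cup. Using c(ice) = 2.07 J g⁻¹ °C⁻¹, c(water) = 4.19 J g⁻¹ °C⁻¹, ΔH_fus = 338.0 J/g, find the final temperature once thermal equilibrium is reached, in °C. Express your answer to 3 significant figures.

Heat to bring ice to 0 °C and melt it: q₁ = 63.8×2.07×14.2 + 63.8×338.0 = 23440 J
Heat the water can supply cooling to 0 °C: 177.7×4.19×82.7 = 61575.4 J > q₁, so all ice melts.
Energy balance: 177.7×4.19×(82.7 − T) = 23440 + 63.8×4.19×(T − 0)
744.563(82.7 − T) = 23440 + 267.322 T
61575.4 − 23440 = 1011.885 T
T = 38135.4 / 1011.885 = 37.69 °C

T_f = 37.7 °C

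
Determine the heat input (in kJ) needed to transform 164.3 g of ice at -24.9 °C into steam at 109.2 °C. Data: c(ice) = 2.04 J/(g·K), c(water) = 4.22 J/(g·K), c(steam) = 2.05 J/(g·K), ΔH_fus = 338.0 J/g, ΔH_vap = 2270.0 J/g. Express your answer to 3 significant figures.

q = 509 kJ

q1 (heat ice -24.9→0.0 °C): 164.3 × 2.04 × 24.9 = 8346 J
q2 (melt at 0 °C): 164.3 × 338.0 = 55533 J
q3 (heat water 0.0→100.0 °C): 164.3 × 4.22 × 100.0 = 69335 J
q4 (vaporize at 100 °C): 164.3 × 2270.0 = 372961 J
q5 (heat steam 100.0→109.2 °C): 164.3 × 2.05 × 9.2 = 3099 J
Total: 8346 + 55533 + 69335 + 372961 + 3099 = 509274 J = 509 kJ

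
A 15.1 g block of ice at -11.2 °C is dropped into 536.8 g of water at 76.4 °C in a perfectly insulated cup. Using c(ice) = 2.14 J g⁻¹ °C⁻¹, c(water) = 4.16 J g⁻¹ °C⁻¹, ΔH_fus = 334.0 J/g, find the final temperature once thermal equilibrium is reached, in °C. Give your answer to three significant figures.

T_f = 72.0 °C

Heat to bring ice to 0 °C and melt it: q₁ = 15.1×2.14×11.2 + 15.1×334.0 = 5405.3 J
Heat the water can supply cooling to 0 °C: 536.8×4.16×76.4 = 170608 J > q₁, so all ice melts.
Energy balance: 536.8×4.16×(76.4 − T) = 5405.3 + 15.1×4.16×(T − 0)
2233.088(76.4 − T) = 5405.3 + 62.816 T
170608 − 5405.3 = 2295.904 T
T = 165202.7 / 2295.904 = 71.96 °C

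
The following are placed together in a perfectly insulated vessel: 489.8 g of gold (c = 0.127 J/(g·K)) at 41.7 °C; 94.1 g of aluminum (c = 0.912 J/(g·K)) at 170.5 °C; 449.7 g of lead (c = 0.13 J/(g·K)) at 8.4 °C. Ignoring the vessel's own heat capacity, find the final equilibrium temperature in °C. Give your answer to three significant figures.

T_f = 85.8 °C

Σ mᵢcᵢ(T − Tᵢ) = 0  ⇒  T = Σ mᵢcᵢTᵢ / Σ mᵢcᵢ
Σ mᵢcᵢ = 489.8×0.127 + 94.1×0.912 + 449.7×0.13 = 206.4848
Σ mᵢcᵢTᵢ = 62.2046×41.7 + 85.8192×170.5 + 58.461×8.4 = 17717
T = 17717 / 206.4848 = 85.80 °C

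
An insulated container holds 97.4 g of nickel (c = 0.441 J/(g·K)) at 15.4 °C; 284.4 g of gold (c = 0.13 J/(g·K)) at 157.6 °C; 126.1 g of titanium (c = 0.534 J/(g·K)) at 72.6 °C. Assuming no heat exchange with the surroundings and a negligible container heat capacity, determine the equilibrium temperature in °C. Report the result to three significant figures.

T_f = 77.3 °C

Σ mᵢcᵢ(T − Tᵢ) = 0  ⇒  T = Σ mᵢcᵢTᵢ / Σ mᵢcᵢ
Σ mᵢcᵢ = 97.4×0.441 + 284.4×0.13 + 126.1×0.534 = 147.2628
Σ mᵢcᵢTᵢ = 42.9534×15.4 + 36.972×157.6 + 67.3374×72.6 = 11377
T = 11377 / 147.2628 = 77.26 °C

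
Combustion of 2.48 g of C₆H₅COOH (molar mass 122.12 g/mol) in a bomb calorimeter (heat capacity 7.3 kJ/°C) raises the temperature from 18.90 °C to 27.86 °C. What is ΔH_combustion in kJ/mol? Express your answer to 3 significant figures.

ΔT = 27.86 − 18.90 = 8.96 °C
q_cal = C_cal × ΔT = 7.3 × 8.96 = 65.408 kJ
n = 2.48 / 122.12 = 0.02031 mol
q_rxn = −q_cal = -65.408 kJ
ΔH = -65.408 / 0.02031 = -3220 kJ/mol

ΔH = -3220 kJ/mol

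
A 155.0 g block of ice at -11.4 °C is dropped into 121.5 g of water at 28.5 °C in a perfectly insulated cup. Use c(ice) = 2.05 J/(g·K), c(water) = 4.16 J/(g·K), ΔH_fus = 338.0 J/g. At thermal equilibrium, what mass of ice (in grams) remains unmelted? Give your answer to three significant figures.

Heat to warm all ice to 0 °C: 155.0×2.05×11.4 = 3622.4 J
Heat released by water cooling to 0 °C: 121.5×4.16×28.5 = 14405 J
14405 J < 3622.4 + 155.0×338.0 = 56012.4 J, so not all ice melts; final T = 0 °C.
Heat left for melting: 14405 − 3622.4 = 10782.6 J
Mass melted = 10782.6 / 338.0 = 31.90 g
Ice remaining = 155.0 − 31.90 = 123.10 g

m_ice remaining = 123 g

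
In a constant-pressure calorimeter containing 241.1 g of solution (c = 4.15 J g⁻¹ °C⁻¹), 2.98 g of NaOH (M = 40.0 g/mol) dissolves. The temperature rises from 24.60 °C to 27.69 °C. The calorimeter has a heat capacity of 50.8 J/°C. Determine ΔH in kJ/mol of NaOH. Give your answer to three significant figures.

ΔH = -43.6 kJ/mol

|ΔT| = |27.69 − 24.60| = 3.09 °C
|q_surr| = (241.1 × 4.15 + 50.8) × 3.09 = 1051.365 × 3.09 = 3249 J
n(NaOH) = 2.98 / 40.0 = 0.07450 mol
Temperature rose, so q_rxn = −|q_surr| = -3.249 kJ
ΔH = q_rxn / n = -43.61 kJ/mol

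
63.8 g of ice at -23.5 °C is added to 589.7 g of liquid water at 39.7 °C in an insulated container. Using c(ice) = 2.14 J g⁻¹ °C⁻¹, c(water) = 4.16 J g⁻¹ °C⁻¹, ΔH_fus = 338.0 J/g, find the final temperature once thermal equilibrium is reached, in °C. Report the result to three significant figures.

T_f = 26.7 °C

Heat to bring ice to 0 °C and melt it: q₁ = 63.8×2.14×23.5 + 63.8×338.0 = 24773 J
Heat the water can supply cooling to 0 °C: 589.7×4.16×39.7 = 97390.1 J > q₁, so all ice melts.
Energy balance: 589.7×4.16×(39.7 − T) = 24773 + 63.8×4.16×(T − 0)
2453.152(39.7 − T) = 24773 + 265.408 T
97390.1 − 24773 = 2718.560 T
T = 72617.1 / 2718.560 = 26.71 °C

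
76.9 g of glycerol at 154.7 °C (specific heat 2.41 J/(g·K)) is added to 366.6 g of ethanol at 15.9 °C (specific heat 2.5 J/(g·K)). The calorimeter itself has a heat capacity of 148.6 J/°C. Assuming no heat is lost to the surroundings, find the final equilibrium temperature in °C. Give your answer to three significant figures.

T_f = 36.5 °C

Heat lost by glycerol = heat gained by ethanol + calorimeter.
(76.9)(2.41)(154.7 − T) = [(366.6)(2.5) + 148.6](T − 15.9)
185.329 (154.7 − T) = 1065.1 (T − 15.9)
28670 − 185.329 T = 1065.1 T − 16935
45605 = 1250.429 T
T = 36.47 °C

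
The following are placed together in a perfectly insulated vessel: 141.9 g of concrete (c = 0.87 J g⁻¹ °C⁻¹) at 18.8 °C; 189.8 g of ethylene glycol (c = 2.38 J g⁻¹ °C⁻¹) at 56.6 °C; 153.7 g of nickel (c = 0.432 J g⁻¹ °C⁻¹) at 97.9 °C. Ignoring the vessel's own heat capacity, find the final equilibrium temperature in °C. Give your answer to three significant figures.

Σ mᵢcᵢ(T − Tᵢ) = 0  ⇒  T = Σ mᵢcᵢTᵢ / Σ mᵢcᵢ
Σ mᵢcᵢ = 141.9×0.87 + 189.8×2.38 + 153.7×0.432 = 641.5754
Σ mᵢcᵢTᵢ = 123.453×18.8 + 451.724×56.6 + 66.3984×97.9 = 34389
T = 34389 / 641.5754 = 53.60 °C

T_f = 53.6 °C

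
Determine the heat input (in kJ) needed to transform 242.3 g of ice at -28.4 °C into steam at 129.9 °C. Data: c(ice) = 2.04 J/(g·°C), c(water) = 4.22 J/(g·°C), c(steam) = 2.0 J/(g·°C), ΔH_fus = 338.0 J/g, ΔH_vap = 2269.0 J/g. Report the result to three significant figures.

q1 (heat ice -28.4→0.0 °C): 242.3 × 2.04 × 28.4 = 14038 J
q2 (melt at 0 °C): 242.3 × 338.0 = 81897 J
q3 (heat water 0.0→100.0 °C): 242.3 × 4.22 × 100.0 = 102251 J
q4 (vaporize at 100 °C): 242.3 × 2269.0 = 549779 J
q5 (heat steam 100.0→129.9 °C): 242.3 × 2.0 × 29.9 = 14490 J
Total: 14038 + 81897 + 102251 + 549779 + 14490 = 762455 J = 762 kJ

q = 762 kJ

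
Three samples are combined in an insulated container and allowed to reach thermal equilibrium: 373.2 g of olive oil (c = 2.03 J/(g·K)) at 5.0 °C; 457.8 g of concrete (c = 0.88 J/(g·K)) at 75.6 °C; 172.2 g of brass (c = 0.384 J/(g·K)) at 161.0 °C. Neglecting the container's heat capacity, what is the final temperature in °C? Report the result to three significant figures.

Σ mᵢcᵢ(T − Tᵢ) = 0  ⇒  T = Σ mᵢcᵢTᵢ / Σ mᵢcᵢ
Σ mᵢcᵢ = 373.2×2.03 + 457.8×0.88 + 172.2×0.384 = 1226.5848
Σ mᵢcᵢTᵢ = 757.596×5.0 + 402.864×75.6 + 66.1248×161.0 = 44891
T = 44891 / 1226.5848 = 36.60 °C

T_f = 36.6 °C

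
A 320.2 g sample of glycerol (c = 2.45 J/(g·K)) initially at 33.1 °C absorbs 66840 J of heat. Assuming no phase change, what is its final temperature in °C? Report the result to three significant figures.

ΔT = q / (m c) = 66840 / (320.2 × 2.45) = 85.20 °C
T_f = 33.1 + 85.20 = 118.30 °C

T_f = 118 °C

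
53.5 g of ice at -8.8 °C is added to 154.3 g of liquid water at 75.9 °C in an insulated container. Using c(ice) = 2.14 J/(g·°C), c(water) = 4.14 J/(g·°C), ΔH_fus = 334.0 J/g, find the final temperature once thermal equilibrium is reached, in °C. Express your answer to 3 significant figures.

T_f = 34.4 °C

Heat to bring ice to 0 °C and melt it: q₁ = 53.5×2.14×8.8 + 53.5×334.0 = 18877 J
Heat the water can supply cooling to 0 °C: 154.3×4.14×75.9 = 48485.1 J > q₁, so all ice melts.
Energy balance: 154.3×4.14×(75.9 − T) = 18877 + 53.5×4.14×(T − 0)
638.802(75.9 − T) = 18877 + 221.49 T
48485.1 − 18877 = 860.292 T
T = 29608.1 / 860.292 = 34.42 °C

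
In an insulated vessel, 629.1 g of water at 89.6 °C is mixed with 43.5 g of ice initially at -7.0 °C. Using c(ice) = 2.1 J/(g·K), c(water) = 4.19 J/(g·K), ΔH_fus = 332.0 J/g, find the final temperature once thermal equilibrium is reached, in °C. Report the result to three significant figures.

T_f = 78.5 °C

Heat to bring ice to 0 °C and melt it: q₁ = 43.5×2.1×7.0 + 43.5×332.0 = 15081 J
Heat the water can supply cooling to 0 °C: 629.1×4.19×89.6 = 236179 J > q₁, so all ice melts.
Energy balance: 629.1×4.19×(89.6 − T) = 15081 + 43.5×4.19×(T − 0)
2635.929(89.6 − T) = 15081 + 182.265 T
236179 − 15081 = 2818.194 T
T = 221098 / 2818.194 = 78.45 °C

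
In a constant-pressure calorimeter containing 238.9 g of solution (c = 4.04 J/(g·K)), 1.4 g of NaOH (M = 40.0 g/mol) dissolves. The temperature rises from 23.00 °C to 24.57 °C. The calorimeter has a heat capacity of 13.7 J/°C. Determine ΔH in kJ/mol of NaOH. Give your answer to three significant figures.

ΔH = -43.9 kJ/mol

|ΔT| = |24.57 − 23.00| = 1.57 °C
|q_surr| = (238.9 × 4.04 + 13.7) × 1.57 = 978.856 × 1.57 = 1537 J
n(NaOH) = 1.4 / 40.0 = 0.03500 mol
Temperature rose, so q_rxn = −|q_surr| = -1.537 kJ
ΔH = q_rxn / n = -43.91 kJ/mol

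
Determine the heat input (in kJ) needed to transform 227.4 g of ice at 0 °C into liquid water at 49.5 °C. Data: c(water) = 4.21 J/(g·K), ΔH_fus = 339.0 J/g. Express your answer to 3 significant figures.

q1 (melt at 0 °C): 227.4 × 339.0 = 77089 J
q2 (heat water 0.0→49.5 °C): 227.4 × 4.21 × 49.5 = 47389 J
Total: 77089 + 47389 = 124478 J = 124 kJ

q = 124 kJ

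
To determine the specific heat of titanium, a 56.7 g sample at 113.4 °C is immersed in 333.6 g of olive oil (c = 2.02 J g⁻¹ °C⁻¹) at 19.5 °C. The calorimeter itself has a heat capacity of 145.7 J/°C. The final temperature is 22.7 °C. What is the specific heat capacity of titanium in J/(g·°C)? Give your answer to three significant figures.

c = 0.510 J/(g·°C)

q_gained = (333.6 × 2.02 + 145.7) × (22.7 − 19.5) = 2623 J
q_lost = 56.7 × c × (113.4 − 22.7) = 5142.69 c
Set equal: c = 2623 / 5142.69 = 0.510 J/(g·°C)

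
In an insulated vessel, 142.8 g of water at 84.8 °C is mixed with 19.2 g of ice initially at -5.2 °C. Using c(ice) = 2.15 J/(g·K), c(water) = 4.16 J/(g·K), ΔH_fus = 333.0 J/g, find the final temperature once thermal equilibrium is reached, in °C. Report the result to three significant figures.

T_f = 64.9 °C

Heat to bring ice to 0 °C and melt it: q₁ = 19.2×2.15×5.2 + 19.2×333.0 = 6608.3 J
Heat the water can supply cooling to 0 °C: 142.8×4.16×84.8 = 50375.3 J > q₁, so all ice melts.
Energy balance: 142.8×4.16×(84.8 − T) = 6608.3 + 19.2×4.16×(T − 0)
594.048(84.8 − T) = 6608.3 + 79.872 T
50375.3 − 6608.3 = 673.920 T
T = 43767.0 / 673.920 = 64.94 °C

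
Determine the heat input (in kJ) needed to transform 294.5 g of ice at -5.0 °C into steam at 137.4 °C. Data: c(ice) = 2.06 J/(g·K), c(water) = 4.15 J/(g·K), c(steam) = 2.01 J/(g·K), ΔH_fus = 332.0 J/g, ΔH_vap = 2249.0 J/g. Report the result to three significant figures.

q = 907 kJ

q1 (heat ice -5.0→0.0 °C): 294.5 × 2.06 × 5.0 = 3033 J
q2 (melt at 0 °C): 294.5 × 332.0 = 97774 J
q3 (heat water 0.0→100.0 °C): 294.5 × 4.15 × 100.0 = 122218 J
q4 (vaporize at 100 °C): 294.5 × 2249.0 = 662331 J
q5 (heat steam 100.0→137.4 °C): 294.5 × 2.01 × 37.4 = 22139 J
Total: 3033 + 97774 + 122218 + 662331 + 22139 = 907495 J = 907 kJ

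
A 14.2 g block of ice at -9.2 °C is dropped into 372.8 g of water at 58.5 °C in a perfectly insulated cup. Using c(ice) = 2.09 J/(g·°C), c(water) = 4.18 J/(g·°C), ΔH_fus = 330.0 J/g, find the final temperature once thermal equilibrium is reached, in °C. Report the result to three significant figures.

Heat to bring ice to 0 °C and melt it: q₁ = 14.2×2.09×9.2 + 14.2×330.0 = 4959.0 J
Heat the water can supply cooling to 0 °C: 372.8×4.18×58.5 = 91160.8 J > q₁, so all ice melts.
Energy balance: 372.8×4.18×(58.5 − T) = 4959.0 + 14.2×4.18×(T − 0)
1558.304(58.5 − T) = 4959.0 + 59.356 T
91160.8 − 4959.0 = 1617.660 T
T = 86201.8 / 1617.660 = 53.29 °C

T_f = 53.3 °C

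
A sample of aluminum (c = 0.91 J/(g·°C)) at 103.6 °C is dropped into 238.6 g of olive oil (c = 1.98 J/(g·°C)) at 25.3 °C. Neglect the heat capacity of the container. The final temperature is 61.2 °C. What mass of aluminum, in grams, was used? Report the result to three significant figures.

q_gained = (238.6 × 1.98) × (61.2 − 25.3) = 16960 J
q_lost = m × 0.91 × (103.6 − 61.2) = 38.584 m
m = 16960 / 38.584 = 440 g

m = 440 g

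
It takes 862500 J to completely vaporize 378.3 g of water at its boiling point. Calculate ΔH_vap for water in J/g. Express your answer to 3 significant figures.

ΔH_vap = q / m = 862500 / 378.3 = 2280 J/g

ΔH_vap = 2280 J/g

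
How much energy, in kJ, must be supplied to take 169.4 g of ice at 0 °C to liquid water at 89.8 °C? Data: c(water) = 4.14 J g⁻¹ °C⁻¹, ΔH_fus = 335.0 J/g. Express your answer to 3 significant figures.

q = 120 kJ

q1 (melt at 0 °C): 169.4 × 335.0 = 56749 J
q2 (heat water 0.0→89.8 °C): 169.4 × 4.14 × 89.8 = 62978 J
Total: 56749 + 62978 = 119727 J = 120 kJ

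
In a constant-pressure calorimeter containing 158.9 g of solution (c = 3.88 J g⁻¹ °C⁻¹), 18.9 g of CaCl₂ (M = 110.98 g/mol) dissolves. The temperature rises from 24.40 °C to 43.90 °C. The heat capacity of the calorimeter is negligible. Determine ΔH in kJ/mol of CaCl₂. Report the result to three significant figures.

|ΔT| = |43.90 − 24.40| = 19.50 °C
|q_surr| = (158.9 × 3.88) × 19.50 = 616.532 × 19.50 = 12020 J
n(CaCl₂) = 18.9 / 110.98 = 0.1703 mol
Temperature rose, so q_rxn = −|q_surr| = -12.02 kJ
ΔH = q_rxn / n = -70.58 kJ/mol

ΔH = -70.6 kJ/mol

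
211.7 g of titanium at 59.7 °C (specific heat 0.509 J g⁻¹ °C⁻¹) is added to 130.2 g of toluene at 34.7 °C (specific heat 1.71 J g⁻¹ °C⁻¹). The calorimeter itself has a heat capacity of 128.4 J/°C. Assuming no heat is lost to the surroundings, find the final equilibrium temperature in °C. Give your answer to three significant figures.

T_f = 40.6 °C

Heat lost by titanium = heat gained by toluene + calorimeter.
(211.7)(0.509)(59.7 − T) = [(130.2)(1.71) + 128.4](T − 34.7)
107.7553 (59.7 − T) = 351.042 (T − 34.7)
6433.0 − 107.7553 T = 351.042 T − 12181
18614.0 = 458.7973 T
T = 40.57 °C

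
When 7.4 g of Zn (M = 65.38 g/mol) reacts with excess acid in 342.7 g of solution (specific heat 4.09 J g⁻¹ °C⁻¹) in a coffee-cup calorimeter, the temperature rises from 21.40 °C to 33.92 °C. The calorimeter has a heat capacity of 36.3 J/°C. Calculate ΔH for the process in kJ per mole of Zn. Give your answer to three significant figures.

ΔH = -159 kJ/mol

|ΔT| = |33.92 − 21.40| = 12.52 °C
|q_surr| = (342.7 × 4.09 + 36.3) × 12.52 = 1437.943 × 12.52 = 18000 J
n(Zn) = 7.4 / 65.38 = 0.1132 mol
Temperature rose, so q_rxn = −|q_surr| = -18.00 kJ
ΔH = q_rxn / n = -159.0 kJ/mol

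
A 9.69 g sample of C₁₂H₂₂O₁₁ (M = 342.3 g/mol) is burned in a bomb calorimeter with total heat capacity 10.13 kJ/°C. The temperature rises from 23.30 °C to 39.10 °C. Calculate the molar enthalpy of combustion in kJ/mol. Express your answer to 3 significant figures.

ΔH = -5650 kJ/mol

ΔT = 39.10 − 23.30 = 15.80 °C
q_cal = C_cal × ΔT = 10.13 × 15.80 = 160.054 kJ
n = 9.69 / 342.3 = 0.02831 mol
q_rxn = −q_cal = -160.054 kJ
ΔH = -160.054 / 0.02831 = -5654 kJ/mol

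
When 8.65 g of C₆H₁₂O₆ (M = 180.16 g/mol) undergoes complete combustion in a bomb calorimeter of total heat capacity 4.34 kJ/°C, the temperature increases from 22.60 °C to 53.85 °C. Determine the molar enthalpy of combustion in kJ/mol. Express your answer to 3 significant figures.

ΔT = 53.85 − 22.60 = 31.25 °C
q_cal = C_cal × ΔT = 4.34 × 31.25 = 135.625 kJ
n = 8.65 / 180.16 = 0.04801 mol
q_rxn = −q_cal = -135.625 kJ
ΔH = -135.625 / 0.04801 = -2824.9 kJ/mol

ΔH = -2820 kJ/mol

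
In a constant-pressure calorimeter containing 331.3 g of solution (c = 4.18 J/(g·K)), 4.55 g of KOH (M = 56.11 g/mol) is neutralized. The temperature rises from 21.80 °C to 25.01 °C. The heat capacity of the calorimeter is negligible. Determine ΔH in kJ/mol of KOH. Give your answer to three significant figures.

ΔH = -54.8 kJ/mol

|ΔT| = |25.01 − 21.80| = 3.21 °C
|q_surr| = (331.3 × 4.18) × 3.21 = 1384.834 × 3.21 = 4445 J
n(KOH) = 4.55 / 56.11 = 0.08109 mol
Temperature rose, so q_rxn = −|q_surr| = -4.445 kJ
ΔH = q_rxn / n = -54.82 kJ/mol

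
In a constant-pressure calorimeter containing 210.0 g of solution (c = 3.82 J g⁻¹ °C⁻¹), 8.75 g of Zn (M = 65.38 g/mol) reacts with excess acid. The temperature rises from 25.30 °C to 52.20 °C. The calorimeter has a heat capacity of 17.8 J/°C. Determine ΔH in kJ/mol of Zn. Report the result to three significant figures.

|ΔT| = |52.20 − 25.30| = 26.90 °C
|q_surr| = (210.0 × 3.82 + 17.8) × 26.90 = 820.0 × 26.90 = 22060 J
n(Zn) = 8.75 / 65.38 = 0.1338 mol
Temperature rose, so q_rxn = −|q_surr| = -22.06 kJ
ΔH = q_rxn / n = -164.9 kJ/mol

ΔH = -165 kJ/mol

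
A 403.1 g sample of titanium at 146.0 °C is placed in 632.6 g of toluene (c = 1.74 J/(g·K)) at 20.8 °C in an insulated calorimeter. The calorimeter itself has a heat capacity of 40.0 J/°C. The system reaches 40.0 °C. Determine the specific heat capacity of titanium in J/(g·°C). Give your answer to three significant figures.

c = 0.513 J/(g·°C)

q_gained = (632.6 × 1.74 + 40.0) × (40.0 − 20.8) = 21900 J
q_lost = 403.1 × c × (146.0 − 40.0) = 42728.6 c
Set equal: c = 21900 / 42728.6 = 0.513 J/(g·°C)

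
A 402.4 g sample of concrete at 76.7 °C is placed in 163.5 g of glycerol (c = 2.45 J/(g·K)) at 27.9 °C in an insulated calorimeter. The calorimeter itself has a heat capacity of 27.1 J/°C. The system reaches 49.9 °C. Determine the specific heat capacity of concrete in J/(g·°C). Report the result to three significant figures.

q_gained = (163.5 × 2.45 + 27.1) × (49.9 − 27.9) = 9409 J
q_lost = 402.4 × c × (76.7 − 49.9) = 10784.32 c
Set equal: c = 9409 / 10784.32 = 0.872 J/(g·°C)

c = 0.872 J/(g·°C)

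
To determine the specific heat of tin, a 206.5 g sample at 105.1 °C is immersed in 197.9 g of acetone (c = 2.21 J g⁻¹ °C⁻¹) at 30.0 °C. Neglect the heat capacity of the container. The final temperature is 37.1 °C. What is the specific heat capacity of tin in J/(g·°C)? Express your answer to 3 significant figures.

c = 0.221 J/(g·°C)

q_gained = (197.9 × 2.21) × (37.1 − 30.0) = 3105 J
q_lost = 206.5 × c × (105.1 − 37.1) = 14042 c
Set equal: c = 3105 / 14042 = 0.221 J/(g·°C)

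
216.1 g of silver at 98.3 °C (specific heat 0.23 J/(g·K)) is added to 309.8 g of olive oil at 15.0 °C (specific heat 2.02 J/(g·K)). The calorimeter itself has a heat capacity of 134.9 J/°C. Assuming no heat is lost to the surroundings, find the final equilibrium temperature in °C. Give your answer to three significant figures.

Heat lost by silver = heat gained by olive oil + calorimeter.
(216.1)(0.23)(98.3 − T) = [(309.8)(2.02) + 134.9](T − 15.0)
49.703 (98.3 − T) = 760.696 (T − 15.0)
4885.8 − 49.703 T = 760.696 T − 11410
16295.8 = 810.399 T
T = 20.11 °C

T_f = 20.1 °C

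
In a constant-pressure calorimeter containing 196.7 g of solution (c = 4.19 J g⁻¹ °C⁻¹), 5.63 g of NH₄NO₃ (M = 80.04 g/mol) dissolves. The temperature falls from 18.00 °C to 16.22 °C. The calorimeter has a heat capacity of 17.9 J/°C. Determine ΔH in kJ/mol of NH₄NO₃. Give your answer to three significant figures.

|ΔT| = |16.22 − 18.00| = 1.78 °C
|q_surr| = (196.7 × 4.19 + 17.9) × 1.78 = 842.073 × 1.78 = 1499 J
n(NH₄NO₃) = 5.63 / 80.04 = 0.07034 mol
Temperature fell, so q_rxn = +|q_surr| = 1.499 kJ
ΔH = q_rxn / n = 21.31 kJ/mol

ΔH = 21.3 kJ/mol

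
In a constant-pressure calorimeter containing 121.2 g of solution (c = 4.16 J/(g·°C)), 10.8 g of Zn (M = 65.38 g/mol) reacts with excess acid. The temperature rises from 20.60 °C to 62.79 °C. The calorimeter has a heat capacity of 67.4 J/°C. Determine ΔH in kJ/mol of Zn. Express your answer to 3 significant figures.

|ΔT| = |62.79 − 20.60| = 42.19 °C
|q_surr| = (121.2 × 4.16 + 67.4) × 42.19 = 571.592 × 42.19 = 24120 J
n(Zn) = 10.8 / 65.38 = 0.1652 mol
Temperature rose, so q_rxn = −|q_surr| = -24.12 kJ
ΔH = q_rxn / n = -146.0 kJ/mol

ΔH = -146 kJ/mol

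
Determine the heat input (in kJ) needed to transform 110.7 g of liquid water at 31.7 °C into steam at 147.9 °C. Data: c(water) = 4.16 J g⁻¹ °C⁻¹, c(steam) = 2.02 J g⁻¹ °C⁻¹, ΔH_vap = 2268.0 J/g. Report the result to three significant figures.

q1 (heat water 31.7→100.0 °C): 110.7 × 4.16 × 68.3 = 31453 J
q2 (vaporize at 100 °C): 110.7 × 2268.0 = 251068 J
q3 (heat steam 100.0→147.9 °C): 110.7 × 2.02 × 47.9 = 10711 J
Total: 31453 + 251068 + 10711 = 293232 J = 293 kJ

q = 293 kJ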